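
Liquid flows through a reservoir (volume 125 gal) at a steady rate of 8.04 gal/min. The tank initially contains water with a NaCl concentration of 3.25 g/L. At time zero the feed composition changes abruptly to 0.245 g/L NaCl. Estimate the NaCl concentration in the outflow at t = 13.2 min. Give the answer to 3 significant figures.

1.53 g/L

Accumulation = in − out for the solute gives V dC/dt = Q(C_in − C).
Time constant τ = V/Q = 125/8.04 = 15.547 min.
Solution: C(t) = C_in + (C₀ − C_in) e^(−t/τ).
C(13.2) = 0.245 + (3.25 − 0.245)·e^(−13.2/15.547) = 0.245 + (3.0050)·0.42783 = 1.5306 g/L.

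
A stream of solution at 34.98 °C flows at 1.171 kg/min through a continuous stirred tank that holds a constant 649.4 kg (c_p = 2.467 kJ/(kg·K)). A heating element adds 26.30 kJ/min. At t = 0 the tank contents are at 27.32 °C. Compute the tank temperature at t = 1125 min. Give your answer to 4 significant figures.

M c_p dT/dt = ṁ c_p (T_in − T) + Q̇.
Rearrange: dT/dt = (T_ss − T)/τ with τ = M/ṁ = 554.569 min and T_ss = T_in + Q̇/(ṁ c_p) = 44.0839 °C.
T approaches T_ss exponentially: T(t) = T_ss + (T₀ − T_ss) e^(−t/τ).
T(1125) = 44.0839 + (-16.7639)·e^(−1125/554.569) = 44.0839 + (-16.7639)·0.131519 = 41.8792 °C.

41.88 °C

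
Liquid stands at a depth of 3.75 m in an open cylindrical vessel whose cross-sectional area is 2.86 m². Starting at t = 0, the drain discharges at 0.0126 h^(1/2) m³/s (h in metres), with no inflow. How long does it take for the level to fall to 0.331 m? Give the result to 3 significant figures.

618 s

Unsteady balance on liquid volume: A dh/dt = −0.0126 √h.
∫ h^(−1/2) dh = −(0.0126/A) ∫ dt, giving 2√h = 2√h₀ − (0.0126/A) t.
t = 2A(√h₀ − √h)/0.0126 = 2·2.86·(√3.75 − √0.331)/0.0126
  = 5.7200 × (1.9365 − 0.57533) / 0.0126 = 617.93 s.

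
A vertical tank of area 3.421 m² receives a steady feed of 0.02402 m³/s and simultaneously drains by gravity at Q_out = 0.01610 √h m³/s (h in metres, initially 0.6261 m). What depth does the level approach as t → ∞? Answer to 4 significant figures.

Level balance: A dh/dt = 0.02402 − 0.01610 √h. Setting dh/dt = 0:
Q_in = 0.01610 √h_ss ⇒ √h_ss = 0.02402/0.01610 = 1.49193.
h_ss = 1.49193² = 2.22584 m. (Since h₀ = 0.6261 m < h_ss, the level will rise toward this value.)

2.226 m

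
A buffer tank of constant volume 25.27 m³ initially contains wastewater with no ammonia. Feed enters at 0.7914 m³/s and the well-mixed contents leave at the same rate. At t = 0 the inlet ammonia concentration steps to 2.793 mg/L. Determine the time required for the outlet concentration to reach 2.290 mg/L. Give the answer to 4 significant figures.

54.74 s

Mass balance on the solute (V constant): V dC/dt = Q(C_in − C), so τ = V/Q = 31.9308 s.
C(t) = C_in + (C₀ − C_in) e^(−t/τ). Set C = 2.290 and solve for t:
e^(−t/τ) = (C − C_in)/(C₀ − C_in) = (2.290 − 2.793)/(0 − 2.793) = 0.180093
t = −τ ln(…) = 31.9308 × 1.71428 = 54.7383 s.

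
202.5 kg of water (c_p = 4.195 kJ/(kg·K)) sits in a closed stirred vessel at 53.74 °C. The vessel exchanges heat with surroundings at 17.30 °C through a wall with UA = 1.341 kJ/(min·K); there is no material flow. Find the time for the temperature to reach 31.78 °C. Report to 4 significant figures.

584.6 min

Lumped-capacitance energy balance: M c_p dT/dt = UA(T_amb − T).
τ = M c_p/UA = 633.473 min; T_ss = T_amb = 17.3000 °C.
T(t) = T_ss + (T₀ − T_ss)e^(−t/τ); set T = 31.78:
t = −τ ln[(T − T_ss)/(T₀ − T_ss)] = −633.473 · ln(0.397366) = 584.632 min.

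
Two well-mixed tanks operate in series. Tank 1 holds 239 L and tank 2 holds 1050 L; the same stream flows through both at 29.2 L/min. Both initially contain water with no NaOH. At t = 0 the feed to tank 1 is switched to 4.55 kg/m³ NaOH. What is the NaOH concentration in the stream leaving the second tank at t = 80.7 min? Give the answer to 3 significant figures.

Each tank obeys Vᵢ dCᵢ/dt = Q(Cᵢ₋₁ − Cᵢ), so τᵢ = Vᵢ/Q.
τ₁ = 239/29.2 = 8.1849 min; τ₂ = 1050/29.2 = 35.959 min.
Tank 1: C₁ = C_in(1 − e^(−t/τ₁)). Tank 2 (τ₁ ≠ τ₂): C₂ = C_in[1 − (τ₁ e^(−t/τ₁) − τ₂ e^(−t/τ₂))/(τ₁ − τ₂)].
At t = 80.7: e^(−t/τ₁) = 5.2244e-05, e^(−t/τ₂) = 0.10601.
C₂ = 4.55·[1 − (8.1849·5.2244e-05 − 35.959·0.10601)/(-27.774)] = 4.55·0.86277 = 3.9256 kg/m³.

3.93 kg/m³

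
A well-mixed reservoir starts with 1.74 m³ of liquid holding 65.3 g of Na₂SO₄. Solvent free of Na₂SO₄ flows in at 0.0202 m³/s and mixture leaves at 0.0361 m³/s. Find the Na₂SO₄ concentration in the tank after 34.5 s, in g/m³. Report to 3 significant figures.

Let m(t) be the amount of Na₂SO₄. Volume: V(t) = V₀ + (Q_in − Q_out) t = 1.74 − 0.015900 t; V(34.5) = 1.1915 m³.
Solute balance: dm/dt = 0 − Q_out C = −Q_out m/V(t).
Separate: dm/m = −Q_out dt/V(t) ⇒ ln(m/m₀) = −(Q_out/(Q_in−Q_out)) ln(V/V₀).
m = m₀ (V₀/V)^(Q_out/(Q_in−Q_out)) = 65.3 × (1.74/1.1915)^(-2.2704) = 27.637 g.
C = m/V = 27.637/1.1915 = 23.196 g/m³.

23.2 g/m³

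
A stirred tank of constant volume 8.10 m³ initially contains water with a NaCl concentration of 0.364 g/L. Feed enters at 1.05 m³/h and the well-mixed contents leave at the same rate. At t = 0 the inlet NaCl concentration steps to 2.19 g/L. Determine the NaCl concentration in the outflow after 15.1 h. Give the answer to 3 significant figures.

Species balance on the tank: V dC/dt = Q(C_in − C).
So dC/dt = (C_in − C)/τ with τ = V/Q = 8.10/1.05 = 7.7143 h.
Integrating: C(t) = C_in + (C₀ − C_in) e^(−t/τ).
C(15.1) = 2.19 + (0.364 − 2.19)·e^(−15.1/7.7143) = 2.19 + (-1.8260)·0.14122 = 1.9321 g/L.

1.93 g/L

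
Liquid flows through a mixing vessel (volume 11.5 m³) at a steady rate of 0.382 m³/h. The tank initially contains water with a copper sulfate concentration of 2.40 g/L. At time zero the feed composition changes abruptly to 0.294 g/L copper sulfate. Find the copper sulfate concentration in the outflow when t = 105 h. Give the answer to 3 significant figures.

Transient balance on the dissolved component: V dC/dt = Q(C_in − C).
So dC/dt = (C_in − C)/τ with τ = V/Q = 11.5/0.382 = 30.105 h.
C approaches C_in exponentially: C(t) = C_in + (C₀ − C_in) e^(−t/τ).
C(105) = 0.294 + (2.40 − 0.294)·e^(−105/30.105) = 0.294 + (2.1060)·0.030567 = 0.35837 g/L.

0.358 g/L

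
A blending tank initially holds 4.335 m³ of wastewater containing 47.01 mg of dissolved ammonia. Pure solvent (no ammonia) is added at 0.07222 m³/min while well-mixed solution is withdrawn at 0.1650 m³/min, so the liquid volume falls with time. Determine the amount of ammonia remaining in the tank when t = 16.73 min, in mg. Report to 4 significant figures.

Total volume: dV/dt = Q_in − Q_out = -0.0927800 m³/min, so V(t) = 4.335 − 0.0927800 t and V(16.73) = 2.78279 m³.
Solute balance: dm/dt = 0 − Q_out C = −Q_out m/V(t).
Separate: dm/m = −Q_out dt/V(t) ⇒ ln(m/m₀) = −(Q_out/(Q_in−Q_out)) ln(V/V₀).
m = m₀ (V₀/V)^(Q_out/(Q_in−Q_out)) = 47.01 × (4.335/2.78279)^(-1.77840) = 21.3714 mg.

21.37 mg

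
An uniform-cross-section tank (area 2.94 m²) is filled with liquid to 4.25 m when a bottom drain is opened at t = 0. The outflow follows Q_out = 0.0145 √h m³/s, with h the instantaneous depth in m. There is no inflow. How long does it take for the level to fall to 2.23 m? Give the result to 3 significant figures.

Unsteady balance on liquid volume: A dh/dt = −0.0145 √h.
Separate and integrate: 2(√h − √h₀) = −(0.0145/A) t.
t = 2A(√h₀ − √h)/0.0145 = 2·2.94·(√4.25 − √2.23)/0.0145
  = 5.8800 × (2.0616 − 1.4933) / 0.0145 = 230.43 s.

230 s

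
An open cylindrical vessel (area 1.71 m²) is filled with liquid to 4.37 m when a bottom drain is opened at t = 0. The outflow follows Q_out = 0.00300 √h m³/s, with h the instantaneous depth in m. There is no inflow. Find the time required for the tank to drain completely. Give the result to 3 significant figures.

2380 s

Accumulation of liquid (constant cross-section A): A dh/dt = −0.00300 √h.
This is separable: 2 d(√h)/dt = −0.00300/A, so √h = √h₀ − (0.00300/(2A)) t.
Set h = 0: 2√h₀ = (0.00300/A) t_empty ⇒ t_empty = 2A√h₀/0.00300.
t_empty = 2·1.71·√4.37/0.00300 = 3.4200·2.0905/0.00300 = 2383.1 s.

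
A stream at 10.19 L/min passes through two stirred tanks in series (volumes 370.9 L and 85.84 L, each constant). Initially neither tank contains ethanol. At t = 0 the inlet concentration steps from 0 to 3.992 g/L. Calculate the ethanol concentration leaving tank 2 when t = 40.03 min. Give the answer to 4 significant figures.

Species balance on tank i: dCᵢ/dt = (Cᵢ₋₁ − Cᵢ)/τᵢ with τᵢ = Vᵢ/Q.
τ₁ = 370.9/10.19 = 36.3984 min; τ₂ = 85.84/10.19 = 8.42395 min.
Solving the cascade with C₁(0)=C₂(0)=0 gives C₂(t) = C_in[1 − (τ₁ e^(−t/τ₁) − τ₂ e^(−t/τ₂))/(τ₁ − τ₂)].
At t = 40.03: e^(−t/τ₁) = 0.332947, e^(−t/τ₂) = 0.00863501.
C₂ = 3.992·[1 − (36.3984·0.332947 − 8.42395·0.00863501)/(27.9745)] = 3.992·0.569393 = 2.27302 g/L.

2.273 g/L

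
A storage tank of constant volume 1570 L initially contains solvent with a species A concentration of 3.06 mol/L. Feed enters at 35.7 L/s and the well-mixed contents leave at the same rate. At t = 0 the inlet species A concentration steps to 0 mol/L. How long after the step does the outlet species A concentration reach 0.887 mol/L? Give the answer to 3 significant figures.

54.5 s

Species balance on the tank: V dC/dt = Q(C_in − C), so τ = V/Q = 43.978 s.
C(t) = C_in + (C₀ − C_in) e^(−t/τ). Set C = 0.887 and solve for t:
e^(−t/τ) = (C − C_in)/(C₀ − C_in) = (0.887 − 0)/(3.06 − 0) = 0.28987
t = −τ ln(…) = 43.978 × 1.2383 = 54.459 s.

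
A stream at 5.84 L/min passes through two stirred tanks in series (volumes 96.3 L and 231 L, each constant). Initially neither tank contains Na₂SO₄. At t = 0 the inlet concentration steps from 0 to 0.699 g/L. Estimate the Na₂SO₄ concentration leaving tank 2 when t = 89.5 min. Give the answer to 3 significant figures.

0.576 g/L

Time constants: τᵢ = Vᵢ/Q for each well-mixed tank.
τ₁ = 96.3/5.84 = 16.490 min; τ₂ = 231/5.84 = 39.555 min.
Tank 1: C₁ = C_in(1 − e^(−t/τ₁)). Tank 2 (τ₁ ≠ τ₂): C₂ = C_in[1 − (τ₁ e^(−t/τ₁) − τ₂ e^(−t/τ₂))/(τ₁ − τ₂)].
At t = 89.5: e^(−t/τ₁) = 0.0043935, e^(−t/τ₂) = 0.10407.
C₂ = 0.699·[1 − (16.490·0.0043935 − 39.555·0.10407)/(-23.065)] = 0.699·0.82467 = 0.57644 g/L.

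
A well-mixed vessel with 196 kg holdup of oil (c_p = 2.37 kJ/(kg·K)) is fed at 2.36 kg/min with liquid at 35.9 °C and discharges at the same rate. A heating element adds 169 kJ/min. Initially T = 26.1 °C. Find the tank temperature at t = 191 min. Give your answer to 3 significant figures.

Unsteady energy balance on the tank contents: M c_p dT/dt = ṁ c_p (T_in − T) + 169.
Rearrange: dT/dt = (T_ss − T)/τ with τ = M/ṁ = 83.051 min and T_ss = T_in + Q̇/(ṁ c_p) = 66.115 °C.
This is linear first-order; T(t) = T_ss + (T₀ − T_ss) e^(−t/τ).
T(191) = 66.115 + (-40.015)·e^(−191/83.051) = 66.115 + (-40.015)·0.10028 = 62.103 °C.

62.1 °C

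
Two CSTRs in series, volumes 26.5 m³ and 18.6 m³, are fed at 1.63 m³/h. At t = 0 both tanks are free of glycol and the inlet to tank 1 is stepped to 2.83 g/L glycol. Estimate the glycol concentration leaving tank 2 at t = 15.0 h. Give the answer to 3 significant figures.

Each tank obeys Vᵢ dCᵢ/dt = Q(Cᵢ₋₁ − Cᵢ), so τᵢ = Vᵢ/Q.
τ₁ = 26.5/1.63 = 16.258 h; τ₂ = 18.6/1.63 = 11.411 h.
Solving the cascade with C₁(0)=C₂(0)=0 gives C₂(t) = C_in[1 − (τ₁ e^(−t/τ₁) − τ₂ e^(−t/τ₂))/(τ₁ − τ₂)].
At t = 15.0: e^(−t/τ₁) = 0.39747, e^(−t/τ₂) = 0.26860.
C₂ = 2.83·[1 − (16.258·0.39747 − 11.411·0.26860)/(4.8466)] = 2.83·0.29913 = 0.84654 g/L.

0.847 g/L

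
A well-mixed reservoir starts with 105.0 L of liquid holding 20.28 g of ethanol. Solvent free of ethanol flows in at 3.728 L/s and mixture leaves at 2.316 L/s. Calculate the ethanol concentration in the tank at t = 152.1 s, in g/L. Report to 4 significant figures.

0.01021 g/L

Total volume: dV/dt = Q_in − Q_out = 1.41200 L/s, so V(t) = 105.0 + 1.41200 t and V(152.1) = 319.765 L.
Solute balance: dm/dt = 0 − Q_out C = −Q_out m/V(t).
dm/m = −Q_out dt/(V₀ + 1.41200 t); integrating gives ln(m/m₀) = −(Q_out/(Q_in−Q_out)) ln(V/V₀).
m = m₀ (V₀/V)^(Q_out/(Q_in−Q_out)) = 20.28 × (105.0/319.765)^(1.64023) = 3.26427 g.
C = m/V = 3.26427/319.765 = 0.0102083 g/L.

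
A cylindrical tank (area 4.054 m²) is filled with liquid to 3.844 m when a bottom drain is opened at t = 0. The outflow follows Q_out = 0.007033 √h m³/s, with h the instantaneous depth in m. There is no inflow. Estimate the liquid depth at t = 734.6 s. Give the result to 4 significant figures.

Mass balance (ρ constant): A dh/dt = −0.007033 √h.
∫ h^(−1/2) dh = −(0.007033/A) ∫ dt, giving 2√h = 2√h₀ − (0.007033/A) t.
√h = √3.844 − 0.007033·734.6/(2·4.054) = 1.96061 − 0.637203 = 1.32341.
h = 1.32341² = 1.75141 m.

1.751 m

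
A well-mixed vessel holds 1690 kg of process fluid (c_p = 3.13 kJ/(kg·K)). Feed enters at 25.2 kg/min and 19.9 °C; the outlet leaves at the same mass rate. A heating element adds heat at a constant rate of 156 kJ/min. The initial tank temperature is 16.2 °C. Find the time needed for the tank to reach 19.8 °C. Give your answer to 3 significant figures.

M c_p dT/dt = ṁ c_p (T_in − T) + Q̇.
τ = M/ṁ = 67.063 min; T_ss = T_in + Q̇/(ṁ c_p) = 21.878 °C.
T(t) = T_ss + (T₀ − T_ss) e^(−t/τ). Set T = 19.8:
e^(−t/τ) = (19.8 − 21.878)/(16.2 − 21.878) = 0.36595
t = −67.063 · ln(0.36595) = 67.416 min.

67.4 min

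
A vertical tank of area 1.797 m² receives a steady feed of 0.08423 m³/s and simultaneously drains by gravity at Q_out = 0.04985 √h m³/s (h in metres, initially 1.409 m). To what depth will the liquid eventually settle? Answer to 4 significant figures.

A dh/dt = Q_in − 0.04985 √h. Steady state requires inflow = outflow:
Q_in = 0.04985 √h_ss ⇒ √h_ss = 0.08423/0.04985 = 1.68967.
h_ss = 1.68967² = 2.85498 m. (Since h₀ = 1.409 m < h_ss, the level will rise toward this value.)

2.855 m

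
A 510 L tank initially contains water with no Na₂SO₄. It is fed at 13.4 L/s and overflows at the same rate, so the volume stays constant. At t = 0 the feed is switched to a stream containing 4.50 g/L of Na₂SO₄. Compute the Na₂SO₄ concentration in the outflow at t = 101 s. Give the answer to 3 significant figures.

Species balance on the tank: V dC/dt = Q(C_in − C).
So dC/dt = (C_in − C)/τ with τ = V/Q = 510/13.4 = 38.060 s.
C approaches C_in exponentially: C(t) = C_in + (C₀ − C_in) e^(−t/τ).
C(101) = 4.50 + (0 − 4.50)·e^(−101/38.060) = 4.50 + (-4.5000)·0.070388 = 4.1833 g/L.

4.18 g/L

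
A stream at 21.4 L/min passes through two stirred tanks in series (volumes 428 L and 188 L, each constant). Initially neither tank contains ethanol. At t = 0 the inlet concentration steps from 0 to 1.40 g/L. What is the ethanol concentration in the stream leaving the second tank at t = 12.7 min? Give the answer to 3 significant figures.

Time constants: τᵢ = Vᵢ/Q for each well-mixed tank.
τ₁ = 428/21.4 = 20.000 min; τ₂ = 188/21.4 = 8.7850 min.
Tank 1: C₁ = C_in(1 − e^(−t/τ₁)). Tank 2 (τ₁ ≠ τ₂): C₂ = C_in[1 − (τ₁ e^(−t/τ₁) − τ₂ e^(−t/τ₂))/(τ₁ − τ₂)].
At t = 12.7: e^(−t/τ₁) = 0.52994, e^(−t/τ₂) = 0.23560.
C₂ = 1.40·[1 − (20.000·0.52994 − 8.7850·0.23560)/(11.215)] = 1.40·0.23950 = 0.33530 g/L.

0.335 g/L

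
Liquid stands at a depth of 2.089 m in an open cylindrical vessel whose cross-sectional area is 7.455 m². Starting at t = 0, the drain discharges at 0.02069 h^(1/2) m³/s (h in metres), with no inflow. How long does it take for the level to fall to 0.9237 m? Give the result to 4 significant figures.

A dh/dt = −Q_out = −0.02069 √h.
This is separable: 2 d(√h)/dt = −0.02069/A, so √h = √h₀ − (0.02069/(2A)) t.
t = 2A(√h₀ − √h)/0.02069 = 2·7.455·(√2.089 − √0.9237)/0.02069
  = 14.9100 × (1.44534 − 0.961093) / 0.02069 = 348.965 s.

349.0 s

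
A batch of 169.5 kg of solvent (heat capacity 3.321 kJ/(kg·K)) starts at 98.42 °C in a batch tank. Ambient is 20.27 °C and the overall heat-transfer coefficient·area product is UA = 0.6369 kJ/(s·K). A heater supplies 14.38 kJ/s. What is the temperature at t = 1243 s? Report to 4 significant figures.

Unsteady energy balance on the tank contents: M c_p dT/dt = −UA(T − T_amb) + Q̇.
dT/dt = (T_ss − T)/τ with T_ss = T_amb + Q̇/UA = 20.27 + 14.38/0.6369 = 42.8481 °C, τ = M c_p/UA = 169.5·3.321/0.6369 = 883.827 s.
T approaches T_ss exponentially: T(t) = T_ss + (T₀ − T_ss) e^(−t/τ).
T(1243) = 42.8481 + (55.5719)·0.245028 = 56.4648 °C.

56.46 °C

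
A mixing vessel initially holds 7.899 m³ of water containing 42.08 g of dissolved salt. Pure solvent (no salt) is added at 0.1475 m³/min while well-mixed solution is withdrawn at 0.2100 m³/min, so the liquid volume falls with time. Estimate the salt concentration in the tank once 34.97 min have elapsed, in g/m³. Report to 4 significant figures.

2.480 g/m³

Total volume: dV/dt = Q_in − Q_out = -0.0625000 m³/min, so V(t) = 7.899 − 0.0625000 t and V(34.97) = 5.71338 m³.
Species balance (pure solvent in): dm/dt = −Q_out · m/V(t).
dm/m = −Q_out dt/(V₀ − 0.0625000 t); integrating gives ln(m/m₀) = −(Q_out/(Q_in−Q_out)) ln(V/V₀).
m = m₀ (V₀/V)^(Q_out/(Q_in−Q_out)) = 42.08 × (7.899/5.71338)^(-3.36000) = 14.1708 g.
C = m/V = 14.1708/5.71338 = 2.48028 g/m³.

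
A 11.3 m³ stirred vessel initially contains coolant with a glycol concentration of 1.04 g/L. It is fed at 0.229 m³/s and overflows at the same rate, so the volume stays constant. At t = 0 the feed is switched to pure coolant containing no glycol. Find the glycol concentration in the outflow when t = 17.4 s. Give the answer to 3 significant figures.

0.731 g/L

Accumulation = in − out for the solute gives V dC/dt = Q(C_in − C).
Time constant τ = V/Q = 11.3/0.229 = 49.345 s.
C approaches C_in exponentially: C(t) = C_in + (C₀ − C_in) e^(−t/τ).
C(17.4) = 0 + (1.04 − 0)·e^(−17.4/49.345) = 0 + (1.0400)·0.70284 = 0.73096 g/L.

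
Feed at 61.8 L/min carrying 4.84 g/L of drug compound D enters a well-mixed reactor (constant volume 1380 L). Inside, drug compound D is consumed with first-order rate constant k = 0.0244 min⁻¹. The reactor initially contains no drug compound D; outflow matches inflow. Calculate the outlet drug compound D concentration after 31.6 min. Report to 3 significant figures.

Species balance: V dC/dt = Q C_in − Q C − k V C.
dC/dt = (Q/V) C_in − (Q/V + k) C; effective rate a = Q/V + k = 0.044783 + 0.0244 = 0.069183 min⁻¹.
C_ss = Q C_in/(Q + kV) = 3.1330 g/L; C(t) = C_ss + (C₀ − C_ss) e^(−a t).
C(31.6) = 3.1330 + (-3.1330)·e^(−0.069183·31.6) = 3.1330 + (-3.1330)·0.11235 = 2.7810 g/L.

2.78 g/L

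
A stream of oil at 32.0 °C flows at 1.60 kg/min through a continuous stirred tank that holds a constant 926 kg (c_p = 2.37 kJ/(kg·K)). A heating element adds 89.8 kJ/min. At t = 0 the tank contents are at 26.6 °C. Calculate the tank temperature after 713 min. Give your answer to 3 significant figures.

Heat balance on the well-mixed liquid: M c_p dT/dt = ṁ c_p (T_in − T) + 89.8.
Rearrange: dT/dt = (T_ss − T)/τ with τ = M/ṁ = 578.75 min and T_ss = T_in + Q̇/(ṁ c_p) = 55.681 °C.
This is linear first-order; T(t) = T_ss + (T₀ − T_ss) e^(−t/τ).
T(713) = 55.681 + (-29.081)·e^(−713/578.75) = 55.681 + (-29.081)·0.29172 = 47.198 °C.

47.2 °C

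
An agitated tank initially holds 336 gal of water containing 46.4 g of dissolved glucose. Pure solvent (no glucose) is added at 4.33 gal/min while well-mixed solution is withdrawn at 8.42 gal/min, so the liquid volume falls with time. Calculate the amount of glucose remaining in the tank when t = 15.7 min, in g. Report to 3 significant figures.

Total volume: dV/dt = Q_in − Q_out = -4.0900 gal/min, so V(t) = 336 − 4.0900 t and V(15.7) = 271.79 gal.
Solute balance: dm/dt = 0 − Q_out C = −Q_out m/V(t).
dm/m = −Q_out dt/(V₀ − 4.0900 t); integrating gives ln(m/m₀) = −(Q_out/(Q_in−Q_out)) ln(V/V₀).
m = m₀ (V₀/V)^(Q_out/(Q_in−Q_out)) = 46.4 × (336/271.79)^(-2.0587) = 29.984 g.

30.0 g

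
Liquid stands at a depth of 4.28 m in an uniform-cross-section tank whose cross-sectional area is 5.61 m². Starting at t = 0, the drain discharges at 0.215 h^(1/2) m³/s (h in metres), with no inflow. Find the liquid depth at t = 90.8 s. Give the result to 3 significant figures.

0.108 m

Mass balance (ρ constant): A dh/dt = −0.215 √h.
∫ h^(−1/2) dh = −(0.215/A) ∫ dt, giving 2√h = 2√h₀ − (0.215/A) t.
√h = √4.28 − 0.215·90.8/(2·5.61) = 2.0688 − 1.7399 = 0.32889.
h = 0.32889² = 0.10817 m.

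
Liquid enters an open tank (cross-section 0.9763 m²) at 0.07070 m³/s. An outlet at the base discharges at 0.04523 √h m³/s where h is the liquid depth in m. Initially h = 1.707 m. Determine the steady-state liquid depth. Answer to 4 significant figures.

Unsteady balance on liquid volume: A dh/dt = Q_in − 0.04523 √h. At steady state dh/dt = 0:
Q_in = 0.04523 √h_ss ⇒ √h_ss = 0.07070/0.04523 = 1.56312.
h_ss = 1.56312² = 2.44335 m. (Since h₀ = 1.707 m < h_ss, the level will rise toward this value.)

2.443 m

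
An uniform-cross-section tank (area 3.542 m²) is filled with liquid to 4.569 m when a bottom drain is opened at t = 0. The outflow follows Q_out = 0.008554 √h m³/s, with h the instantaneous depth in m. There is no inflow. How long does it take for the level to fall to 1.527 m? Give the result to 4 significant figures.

746.8 s

Unsteady balance on liquid volume: A dh/dt = −0.008554 √h.
This is separable: 2 d(√h)/dt = −0.008554/A, so √h = √h₀ − (0.008554/(2A)) t.
t = 2A(√h₀ − √h)/0.008554 = 2·3.542·(√4.569 − √1.527)/0.008554
  = 7.08400 × (2.13752 − 1.23572) / 0.008554 = 746.829 s.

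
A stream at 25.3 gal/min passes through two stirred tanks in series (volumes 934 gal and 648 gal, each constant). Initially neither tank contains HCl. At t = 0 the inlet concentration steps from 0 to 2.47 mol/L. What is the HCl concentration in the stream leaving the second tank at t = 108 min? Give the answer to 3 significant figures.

2.12 mol/L

Species balance on tank i: dCᵢ/dt = (Cᵢ₋₁ − Cᵢ)/τᵢ with τᵢ = Vᵢ/Q.
τ₁ = 934/25.3 = 36.917 min; τ₂ = 648/25.3 = 25.613 min.
Tank 1: C₁ = C_in(1 − e^(−t/τ₁)). Tank 2 (τ₁ ≠ τ₂): C₂ = C_in[1 − (τ₁ e^(−t/τ₁) − τ₂ e^(−t/τ₂))/(τ₁ − τ₂)].
At t = 108: e^(−t/τ₁) = 0.053639, e^(−t/τ₂) = 0.014748.
C₂ = 2.47·[1 − (36.917·0.053639 − 25.613·0.014748)/(11.304)] = 2.47·0.85824 = 2.1199 mol/L.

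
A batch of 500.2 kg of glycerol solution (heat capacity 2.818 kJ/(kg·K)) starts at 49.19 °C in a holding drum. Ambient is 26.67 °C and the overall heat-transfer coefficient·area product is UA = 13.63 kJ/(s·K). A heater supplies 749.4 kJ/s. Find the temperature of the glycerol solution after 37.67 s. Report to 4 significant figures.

Heat balance on the well-mixed liquid: M c_p dT/dt = −UA(T − T_amb) + Q̇.
dT/dt = (T_ss − T)/τ with T_ss = T_amb + Q̇/UA = 26.67 + 749.4/13.63 = 81.6517 °C, τ = M c_p/UA = 500.2·2.818/13.63 = 103.416 s.
Integrating: T(t) = T_ss + (T₀ − T_ss) e^(−t/τ).
T(37.67) = 81.6517 + (-32.4617)·0.694713 = 59.1001 °C.

59.10 °C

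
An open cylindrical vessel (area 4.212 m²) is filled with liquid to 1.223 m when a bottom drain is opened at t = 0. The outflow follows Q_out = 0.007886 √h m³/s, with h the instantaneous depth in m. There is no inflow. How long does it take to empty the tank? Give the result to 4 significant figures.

1181 s

Volume balance on the tank: A dh/dt = −0.007886 √h.
∫ h^(−1/2) dh = −(0.007886/A) ∫ dt, giving 2√h = 2√h₀ − (0.007886/A) t.
Set h = 0: 2√h₀ = (0.007886/A) t_empty ⇒ t_empty = 2A√h₀/0.007886.
t_empty = 2·4.212·√1.223/0.007886 = 8.42400·1.10589/0.007886 = 1181.34 s.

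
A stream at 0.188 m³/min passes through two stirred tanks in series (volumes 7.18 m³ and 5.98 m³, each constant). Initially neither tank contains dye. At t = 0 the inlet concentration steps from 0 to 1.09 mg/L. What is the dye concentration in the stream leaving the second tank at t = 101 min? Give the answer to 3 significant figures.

0.854 mg/L

Species balance on tank i: dCᵢ/dt = (Cᵢ₋₁ − Cᵢ)/τᵢ with τᵢ = Vᵢ/Q.
τ₁ = 7.18/0.188 = 38.191 min; τ₂ = 5.98/0.188 = 31.809 min.
Solving the cascade with C₁(0)=C₂(0)=0 gives C₂(t) = C_in[1 − (τ₁ e^(−t/τ₁) − τ₂ e^(−t/τ₂))/(τ₁ − τ₂)].
At t = 101: e^(−t/τ₁) = 0.071036, e^(−t/τ₂) = 0.041784.
C₂ = 1.09·[1 − (38.191·0.071036 − 31.809·0.041784)/(6.3830)] = 1.09·0.78319 = 0.85368 mg/L.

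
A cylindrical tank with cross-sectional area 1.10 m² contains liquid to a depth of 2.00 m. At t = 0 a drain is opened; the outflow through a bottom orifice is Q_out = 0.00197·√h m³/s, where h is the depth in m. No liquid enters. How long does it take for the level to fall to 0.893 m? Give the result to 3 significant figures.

A dh/dt = −Q_out = −0.00197 √h.
∫ h^(−1/2) dh = −(0.00197/A) ∫ dt, giving 2√h = 2√h₀ − (0.00197/A) t.
t = 2A(√h₀ − √h)/0.00197 = 2·1.10·(√2.00 − √0.893)/0.00197
  = 2.2000 × (1.4142 − 0.94499) / 0.00197 = 524.01 s.

524 s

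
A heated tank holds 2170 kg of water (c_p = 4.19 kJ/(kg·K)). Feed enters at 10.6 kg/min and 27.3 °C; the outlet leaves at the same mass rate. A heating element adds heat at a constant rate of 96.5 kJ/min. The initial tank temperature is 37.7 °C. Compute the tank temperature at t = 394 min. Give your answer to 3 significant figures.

Unsteady energy balance on the tank contents: M c_p dT/dt = ṁ c_p (T_in − T) + 96.5.
τ = M/ṁ = 204.72 min; T_ss = T_in + Q̇/(ṁ c_p) = 27.3 + 96.5/(10.6·4.19) = 29.473 °C.
T approaches T_ss exponentially: T(t) = T_ss + (T₀ − T_ss) e^(−t/τ).
T(394) = 29.473 + (8.2273)·e^(−394/204.72) = 29.473 + (8.2273)·0.14593 = 30.673 °C.

30.7 °C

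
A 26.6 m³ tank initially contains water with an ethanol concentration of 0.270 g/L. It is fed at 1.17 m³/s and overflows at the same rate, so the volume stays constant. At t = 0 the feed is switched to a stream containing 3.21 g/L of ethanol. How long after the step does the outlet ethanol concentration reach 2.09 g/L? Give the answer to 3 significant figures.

Species balance: V dC/dt = Q(C_in − C) ⇒ τ = V/Q = 22.735 s.
C(t) = C_in + (C₀ − C_in) e^(−t/τ). Set C = 2.09 and solve for t:
e^(−t/τ) = (C − C_in)/(C₀ − C_in) = (2.09 − 3.21)/(0.270 − 3.21) = 0.38095
t = −τ ln(…) = 22.735 × 0.96508 = 21.941 s.

21.9 s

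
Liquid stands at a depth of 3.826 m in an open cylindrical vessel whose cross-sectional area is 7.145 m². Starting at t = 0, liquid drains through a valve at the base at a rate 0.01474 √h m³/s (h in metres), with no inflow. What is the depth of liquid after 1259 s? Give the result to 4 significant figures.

0.4321 m

A dh/dt = −Q_out = −0.01474 √h.
Separate and integrate: 2(√h − √h₀) = −(0.01474/A) t.
√h = √3.826 − 0.01474·1259/(2·7.145) = 1.95602 − 1.29865 = 0.657370.
h = 0.657370² = 0.432135 m.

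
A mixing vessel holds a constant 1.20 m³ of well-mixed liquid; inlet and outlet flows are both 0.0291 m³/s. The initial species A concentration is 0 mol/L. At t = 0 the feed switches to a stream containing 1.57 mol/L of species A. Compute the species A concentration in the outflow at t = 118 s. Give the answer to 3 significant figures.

Transient balance on the dissolved component: V dC/dt = Q(C_in − C).
So dC/dt = (C_in − C)/τ with τ = V/Q = 1.20/0.0291 = 41.237 s.
This is linear first-order; C(t) = C_in + (C₀ − C_in) e^(−t/τ).
C(118) = 1.57 + (0 − 1.57)·e^(−118/41.237) = 1.57 + (-1.5700)·0.057183 = 1.4802 mol/L.

1.48 mol/L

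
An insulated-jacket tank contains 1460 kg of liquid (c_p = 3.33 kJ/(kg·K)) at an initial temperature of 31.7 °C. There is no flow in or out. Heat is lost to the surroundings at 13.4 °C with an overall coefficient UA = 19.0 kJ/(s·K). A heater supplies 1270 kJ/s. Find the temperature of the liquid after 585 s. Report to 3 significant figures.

Lumped-capacitance energy balance: M c_p dT/dt = UA(T_amb − T) + Q̇.
dT/dt = (T_ss − T)/τ with T_ss = T_amb + Q̇/UA = 13.4 + 1270/19.0 = 80.242 °C, τ = M c_p/UA = 1460·3.33/19.0 = 255.88 s.
This is linear first-order; T(t) = T_ss + (T₀ − T_ss) e^(−t/τ).
T(585) = 80.242 + (-48.542)·0.10165 = 75.308 °C.

75.3 °C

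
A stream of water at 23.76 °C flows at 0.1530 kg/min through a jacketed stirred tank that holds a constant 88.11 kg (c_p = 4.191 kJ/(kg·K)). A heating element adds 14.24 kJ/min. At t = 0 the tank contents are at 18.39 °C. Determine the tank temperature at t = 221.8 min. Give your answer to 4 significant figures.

M c_p dT/dt = ṁ c_p (T_in − T) + Q̇.
τ = M/ṁ = 575.882 min; T_ss = T_in + Q̇/(ṁ c_p) = 23.76 + 14.24/(0.1530·4.191) = 45.9676 °C.
Integrating: T(t) = T_ss + (T₀ − T_ss) e^(−t/τ).
T(221.8) = 45.9676 + (-27.5776)·e^(−221.8/575.882) = 45.9676 + (-27.5776)·0.680350 = 27.2052 °C.

27.21 °C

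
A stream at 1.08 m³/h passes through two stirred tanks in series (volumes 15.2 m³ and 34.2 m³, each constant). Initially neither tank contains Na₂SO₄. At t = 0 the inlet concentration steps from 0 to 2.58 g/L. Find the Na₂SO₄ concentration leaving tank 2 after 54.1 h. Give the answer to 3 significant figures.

1.78 g/L

Each tank obeys Vᵢ dCᵢ/dt = Q(Cᵢ₋₁ − Cᵢ), so τᵢ = Vᵢ/Q.
τ₁ = 15.2/1.08 = 14.074 h; τ₂ = 34.2/1.08 = 31.667 h.
Solving the cascade with C₁(0)=C₂(0)=0 gives C₂(t) = C_in[1 − (τ₁ e^(−t/τ₁) − τ₂ e^(−t/τ₂))/(τ₁ − τ₂)].
At t = 54.1: e^(−t/τ₁) = 0.021409, e^(−t/τ₂) = 0.18115.
C₂ = 2.58·[1 − (14.074·0.021409 − 31.667·0.18115)/(-17.593)] = 2.58·0.69105 = 1.7829 g/L.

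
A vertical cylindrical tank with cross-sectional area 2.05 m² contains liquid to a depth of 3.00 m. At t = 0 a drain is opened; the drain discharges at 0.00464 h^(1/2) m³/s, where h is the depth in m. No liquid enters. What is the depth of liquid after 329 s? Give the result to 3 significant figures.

Unsteady balance on liquid volume: A dh/dt = −0.00464 √h.
∫ h^(−1/2) dh = −(0.00464/A) ∫ dt, giving 2√h = 2√h₀ − (0.00464/A) t.
√h = √3.00 − 0.00464·329/(2·2.05) = 1.7321 − 0.37233 = 1.3597.
h = 1.3597² = 1.8488 m.

1.85 m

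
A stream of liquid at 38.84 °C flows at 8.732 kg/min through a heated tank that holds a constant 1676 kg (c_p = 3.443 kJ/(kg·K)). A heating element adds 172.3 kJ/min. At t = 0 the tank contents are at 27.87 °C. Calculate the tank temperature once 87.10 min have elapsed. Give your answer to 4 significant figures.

Heat balance on the well-mixed liquid: M c_p dT/dt = ṁ c_p (T_in − T) + 172.3.
τ = M/ṁ = 191.938 min; T_ss = T_in + Q̇/(ṁ c_p) = 38.84 + 172.3/(8.732·3.443) = 44.5711 °C.
Integrating: T(t) = T_ss + (T₀ − T_ss) e^(−t/τ).
T(87.10) = 44.5711 + (-16.7011)·e^(−87.10/191.938) = 44.5711 + (-16.7011)·0.635214 = 33.9623 °C.

33.96 °C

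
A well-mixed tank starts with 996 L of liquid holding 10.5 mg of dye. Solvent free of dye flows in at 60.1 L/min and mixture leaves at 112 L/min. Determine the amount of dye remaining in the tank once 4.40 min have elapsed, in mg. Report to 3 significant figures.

5.99 mg

Total volume: dV/dt = Q_in − Q_out = -51.900 L/min, so V(t) = 996 − 51.900 t and V(4.40) = 767.64 L.
Solute balance: dm/dt = 0 − Q_out C = −Q_out m/V(t).
Separate: dm/m = −Q_out dt/V(t) ⇒ ln(m/m₀) = −(Q_out/(Q_in−Q_out)) ln(V/V₀).
m = m₀ (V₀/V)^(Q_out/(Q_in−Q_out)) = 10.5 × (996/767.64)^(-2.1580) = 5.9857 mg.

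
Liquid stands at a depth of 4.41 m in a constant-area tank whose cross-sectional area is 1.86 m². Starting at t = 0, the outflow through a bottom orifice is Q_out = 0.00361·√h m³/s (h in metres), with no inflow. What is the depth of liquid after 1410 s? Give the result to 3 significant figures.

Unsteady balance on liquid volume: A dh/dt = −0.00361 √h.
Separate and integrate: 2(√h − √h₀) = −(0.00361/A) t.
√h = √4.41 − 0.00361·1410/(2·1.86) = 2.1000 − 1.3683 = 0.73169.
h = 0.73169² = 0.53538 m.

0.535 m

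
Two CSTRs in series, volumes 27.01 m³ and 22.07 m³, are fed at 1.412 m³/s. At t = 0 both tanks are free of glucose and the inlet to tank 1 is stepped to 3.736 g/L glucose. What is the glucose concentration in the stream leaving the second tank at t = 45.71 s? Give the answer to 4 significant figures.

2.760 g/L

Time constants: τᵢ = Vᵢ/Q for each well-mixed tank.
τ₁ = 27.01/1.412 = 19.1289 s; τ₂ = 22.07/1.412 = 15.6303 s.
Solving the cascade with C₁(0)=C₂(0)=0 gives C₂(t) = C_in[1 − (τ₁ e^(−t/τ₁) − τ₂ e^(−t/τ₂))/(τ₁ − τ₂)].
At t = 45.71: e^(−t/τ₁) = 0.0916683, e^(−t/τ₂) = 0.0536944.
C₂ = 3.736·[1 − (19.1289·0.0916683 − 15.6303·0.0536944)/(3.49858)] = 3.736·0.738679 = 2.75971 g/L.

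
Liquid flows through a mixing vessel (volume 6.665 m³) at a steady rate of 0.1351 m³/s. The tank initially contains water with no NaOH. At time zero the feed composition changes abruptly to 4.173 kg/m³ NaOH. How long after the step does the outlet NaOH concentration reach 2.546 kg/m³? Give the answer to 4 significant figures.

46.47 s

Mass balance on the solute (V constant): V dC/dt = Q(C_in − C), so τ = V/Q = 49.3338 s.
C(t) = C_in + (C₀ − C_in) e^(−t/τ). Set C = 2.546 and solve for t:
e^(−t/τ) = (C − C_in)/(C₀ − C_in) = (2.546 − 4.173)/(0 − 4.173) = 0.389887
t = −τ ln(…) = 49.3338 × 0.941897 = 46.4674 s.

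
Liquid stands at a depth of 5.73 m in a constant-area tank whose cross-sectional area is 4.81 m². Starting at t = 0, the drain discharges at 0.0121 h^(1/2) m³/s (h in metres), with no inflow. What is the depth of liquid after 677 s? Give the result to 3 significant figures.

2.38 m

Accumulation of liquid (constant cross-section A): A dh/dt = −0.0121 √h.
Separate and integrate: 2(√h − √h₀) = −(0.0121/A) t.
√h = √5.73 − 0.0121·677/(2·4.81) = 2.3937 − 0.85153 = 1.5422.
h = 1.5422² = 2.3784 m.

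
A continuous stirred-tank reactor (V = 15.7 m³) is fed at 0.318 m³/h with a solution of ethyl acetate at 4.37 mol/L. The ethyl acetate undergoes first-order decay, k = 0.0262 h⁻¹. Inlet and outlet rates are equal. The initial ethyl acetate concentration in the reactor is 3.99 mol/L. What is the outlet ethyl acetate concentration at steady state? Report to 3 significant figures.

1.91 mol/L

V dC/dt = Q(C_in − C) − k V C.
At steady state: 0 = Q C_in − (Q + kV) C_ss, so C_ss = Q C_in/(Q + kV).
C_ss = 0.318·4.37/(0.318 + 0.0262·15.7) = 1.3897/0.72934 = 1.9054 mol/L.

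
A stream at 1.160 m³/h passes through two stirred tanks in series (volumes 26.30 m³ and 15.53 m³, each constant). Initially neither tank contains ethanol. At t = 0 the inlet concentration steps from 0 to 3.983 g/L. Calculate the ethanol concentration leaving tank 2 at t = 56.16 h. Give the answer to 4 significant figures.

3.253 g/L

Each tank obeys Vᵢ dCᵢ/dt = Q(Cᵢ₋₁ − Cᵢ), so τᵢ = Vᵢ/Q.
τ₁ = 26.30/1.160 = 22.6724 h; τ₂ = 15.53/1.160 = 13.3879 h.
Solving the cascade with C₁(0)=C₂(0)=0 gives C₂(t) = C_in[1 − (τ₁ e^(−t/τ₁) − τ₂ e^(−t/τ₂))/(τ₁ − τ₂)].
At t = 56.16: e^(−t/τ₁) = 0.0839932, e^(−t/τ₂) = 0.0150734.
C₂ = 3.983·[1 − (22.6724·0.0839932 − 13.3879·0.0150734)/(9.28448)] = 3.983·0.816627 = 3.25262 g/L.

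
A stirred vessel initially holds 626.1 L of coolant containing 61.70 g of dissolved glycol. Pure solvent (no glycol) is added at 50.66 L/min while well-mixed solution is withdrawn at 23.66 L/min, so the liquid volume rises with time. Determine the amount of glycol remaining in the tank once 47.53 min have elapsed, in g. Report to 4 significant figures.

Let m(t) be the amount of glycol. Volume: V(t) = V₀ + (Q_in − Q_out) t = 626.1 + 27.0000 t; V(47.53) = 1909.41 L.
Solute balance: dm/dt = 0 − Q_out C = −Q_out m/V(t).
Separate: dm/m = −Q_out dt/V(t) ⇒ ln(m/m₀) = −(Q_out/(Q_in−Q_out)) ln(V/V₀).
m = m₀ (V₀/V)^(Q_out/(Q_in−Q_out)) = 61.70 × (626.1/1909.41)^(0.876296) = 23.2238 g.

23.22 g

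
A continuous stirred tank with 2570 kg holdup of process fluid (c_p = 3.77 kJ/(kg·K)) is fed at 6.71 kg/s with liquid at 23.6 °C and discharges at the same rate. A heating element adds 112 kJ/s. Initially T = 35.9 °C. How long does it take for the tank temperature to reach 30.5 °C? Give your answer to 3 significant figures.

First-law balance (no shaft work): M c_p dT/dt = ṁ c_p (T_in − T) + 112.
τ = M/ṁ = 383.01 s; T_ss = T_in + Q̇/(ṁ c_p) = 28.027 °C.
T(t) = T_ss + (T₀ − T_ss) e^(−t/τ). Set T = 30.5:
e^(−t/τ) = (30.5 − 28.027)/(35.9 − 28.027) = 0.31407
t = −383.01 · ln(0.31407) = 443.58 s.

444 s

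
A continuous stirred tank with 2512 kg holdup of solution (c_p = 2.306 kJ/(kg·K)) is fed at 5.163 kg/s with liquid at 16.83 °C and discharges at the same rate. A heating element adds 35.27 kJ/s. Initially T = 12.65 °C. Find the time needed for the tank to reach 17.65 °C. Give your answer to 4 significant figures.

Heat balance on the well-mixed liquid: M c_p dT/dt = ṁ c_p (T_in − T) + 35.27.
τ = M/ṁ = 486.539 s; T_ss = T_in + Q̇/(ṁ c_p) = 19.7924 °C.
T(t) = T_ss + (T₀ − T_ss) e^(−t/τ). Set T = 17.65:
e^(−t/τ) = (17.65 − 19.7924)/(12.65 − 19.7924) = 0.299955
t = −486.539 · ln(0.299955) = 585.852 s.

585.9 s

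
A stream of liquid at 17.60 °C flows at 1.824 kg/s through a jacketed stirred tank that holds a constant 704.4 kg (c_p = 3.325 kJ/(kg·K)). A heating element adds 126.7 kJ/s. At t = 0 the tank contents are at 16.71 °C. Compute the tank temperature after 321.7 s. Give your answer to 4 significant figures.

First-law balance (no shaft work): M c_p dT/dt = ṁ c_p (T_in − T) + 126.7.
τ = M/ṁ = 386.184 s; T_ss = T_in + Q̇/(ṁ c_p) = 17.60 + 126.7/(1.824·3.325) = 38.4910 °C.
Solution: T(t) = T_ss + (T₀ − T_ss) e^(−t/τ).
T(321.7) = 38.4910 + (-21.7810)·e^(−321.7/386.184) = 38.4910 + (-21.7810)·0.434733 = 29.0221 °C.

29.02 °C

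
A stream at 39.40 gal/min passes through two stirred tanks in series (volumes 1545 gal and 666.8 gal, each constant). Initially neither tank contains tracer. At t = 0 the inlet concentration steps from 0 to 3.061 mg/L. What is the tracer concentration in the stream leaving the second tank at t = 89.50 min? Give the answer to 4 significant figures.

2.523 mg/L

Each tank obeys Vᵢ dCᵢ/dt = Q(Cᵢ₋₁ − Cᵢ), so τᵢ = Vᵢ/Q.
τ₁ = 1545/39.40 = 39.2132 min; τ₂ = 666.8/39.40 = 16.9239 min.
Solving the cascade with C₁(0)=C₂(0)=0 gives C₂(t) = C_in[1 − (τ₁ e^(−t/τ₁) − τ₂ e^(−t/τ₂))/(τ₁ − τ₂)].
At t = 89.50: e^(−t/τ₁) = 0.102040, e^(−t/τ₂) = 0.00504987.
C₂ = 3.061·[1 − (39.2132·0.102040 − 16.9239·0.00504987)/(22.2893)] = 3.061·0.824318 = 2.52324 mg/L.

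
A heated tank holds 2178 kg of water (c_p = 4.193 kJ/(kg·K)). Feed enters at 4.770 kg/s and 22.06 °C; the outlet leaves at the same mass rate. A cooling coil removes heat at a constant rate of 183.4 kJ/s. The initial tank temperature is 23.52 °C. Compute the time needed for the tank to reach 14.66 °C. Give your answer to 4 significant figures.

M c_p dT/dt = ṁ c_p (T_in − T) − Q̇.
τ = M/ṁ = 456.604 s; T_ss = T_in − Q̇/(ṁ c_p) = 12.8903 °C.
T(t) = T_ss + (T₀ − T_ss) e^(−t/τ). Set T = 14.66:
e^(−t/τ) = (14.66 − 12.8903)/(23.52 − 12.8903) = 0.166488
t = −456.604 · ln(0.166488) = 818.614 s.

818.6 s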